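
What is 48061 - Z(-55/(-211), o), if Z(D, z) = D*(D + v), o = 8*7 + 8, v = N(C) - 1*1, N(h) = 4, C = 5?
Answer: 2139685941/44521 ≈ 48060.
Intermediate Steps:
v = 3 (v = 4 - 1*1 = 4 - 1 = 3)
o = 64 (o = 56 + 8 = 64)
Z(D, z) = D*(3 + D) (Z(D, z) = D*(D + 3) = D*(3 + D))
48061 - Z(-55/(-211), o) = 48061 - (-55/(-211))*(3 - 55/(-211)) = 48061 - (-55*(-1/211))*(3 - 55*(-1/211)) = 48061 - 55*(3 + 55/211)/211 = 48061 - 55*688/(211*211) = 48061 - 1*37840/44521 = 48061 - 37840/44521 = 2139685941/44521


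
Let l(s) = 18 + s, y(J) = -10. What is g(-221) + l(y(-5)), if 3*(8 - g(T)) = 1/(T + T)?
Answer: 21217/1326 ≈ 16.001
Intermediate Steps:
g(T) = 8 - 1/(6*T) (g(T) = 8 - 1/(3*(T + T)) = 8 - 1/(2*T)/3 = 8 - 1/(6*T))
g(-221) + l(y(-5)) = (8 - 1/6/(-221)) + (18 - 10) = (8 - 1/6*(-1/221)) + 8 = (8 + 1/1326) + 8 = 10609/1326 + 8 = 21217/1326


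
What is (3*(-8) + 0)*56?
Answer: -1344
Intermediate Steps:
(3*(-8) + 0)*56 = (-24 + 0)*56 = -24*56 = -1344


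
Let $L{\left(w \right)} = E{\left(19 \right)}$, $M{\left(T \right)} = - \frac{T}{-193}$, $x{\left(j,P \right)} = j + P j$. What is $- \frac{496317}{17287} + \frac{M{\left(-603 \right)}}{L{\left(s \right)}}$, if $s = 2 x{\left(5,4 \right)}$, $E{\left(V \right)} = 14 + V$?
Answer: $- \frac{1057155678}{36700301} \approx -28.805$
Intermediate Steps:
$M{\left(T \right)} = \frac{T}{193}$ ($M{\left(T \right)} = - \frac{T \left(-1\right)}{193} = - \frac{\left(-1\right) T}{193} = \frac{T}{193}$)
$s = 50$ ($s = 2 \cdot 5 \left(1 + 4\right) = 2 \cdot 5 \cdot 5 = 2 \cdot 25 = 50$)
$L{\left(w \right)} = 33$ ($L{\left(w \right)} = 14 + 19 = 33$)
$- \frac{496317}{17287} + \frac{M{\left(-603 \right)}}{L{\left(s \right)}} = - \frac{496317}{17287} + \frac{\frac{1}{193} \left(-603\right)}{33} = \left(-496317\right) \frac{1}{17287} - \frac{201}{2123} = - \frac{496317}{17287} - \frac{201}{2123} = - \frac{1057155678}{36700301}$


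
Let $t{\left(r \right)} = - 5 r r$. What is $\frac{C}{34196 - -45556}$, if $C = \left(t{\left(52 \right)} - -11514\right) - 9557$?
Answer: $- \frac{11563}{79752} \approx -0.14499$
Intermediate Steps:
$t{\left(r \right)} = - 5 r^{2}$
$C = -11563$ ($C = \left(- 5 \cdot 52^{2} - -11514\right) - 9557 = \left(\left(-5\right) 2704 + 11514\right) - 9557 = \left(-13520 + 11514\right) - 9557 = -2006 - 9557 = -11563$)
$\frac{C}{34196 - -45556} = - \frac{11563}{34196 - -45556} = - \frac{11563}{34196 + 45556} = - \frac{11563}{79752}$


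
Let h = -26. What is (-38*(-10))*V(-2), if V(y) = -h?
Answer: 9880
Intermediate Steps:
V(y) = 26 (V(y) = -1*(-26) = 26)
(-38*(-10))*V(-2) = -38*(-10)*26 = 380*26 = 9880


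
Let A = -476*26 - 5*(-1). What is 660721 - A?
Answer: 673092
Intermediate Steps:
A = -12371 (A = -12376 + 5 = -12371)
660721 - A = 660721 - 1*(-12371) = 660721 + 12371 = 673092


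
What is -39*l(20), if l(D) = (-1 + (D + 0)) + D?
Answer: -1521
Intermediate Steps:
l(D) = -1 + 2*D (l(D) = (-1 + D) + D = -1 + 2*D)
-39*l(20) = -39*(-1 + 2*20) = -39*(-1 + 40) = -39*39 = -1521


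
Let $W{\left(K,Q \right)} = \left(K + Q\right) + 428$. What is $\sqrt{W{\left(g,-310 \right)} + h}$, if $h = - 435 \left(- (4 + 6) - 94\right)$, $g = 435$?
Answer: $\sqrt{45793} \approx 213.99$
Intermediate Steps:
$W{\left(K,Q \right)} = 428 + K + Q$
$h = 45240$ ($h = - 435 \left(\left(-1\right) 10 - 94\right) = - 435 \left(-10 - 94\right) = \left(-435\right) \left(-104\right) = 45240$)
$\sqrt{W{\left(g,-310 \right)} + h} = \sqrt{\left(428 + 435 - 310\right) + 45240} = \sqrt{553 + 45240} = \sqrt{45793}$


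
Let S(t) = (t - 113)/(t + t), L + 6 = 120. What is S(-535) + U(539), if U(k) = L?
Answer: 61314/535 ≈ 114.61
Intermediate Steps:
L = 114 (L = -6 + 120 = 114)
U(k) = 114
S(t) = (-113 + t)/(2*t) (S(t) = (-113 + t)/((2*t)) = (-113 + t)*(1/(2*t)) = (-113 + t)/(2*t))
S(-535) + U(539) = (½)*(-113 - 535)/(-535) + 114 = (½)*(-1/535)*(-648) + 114 = 324/535 + 114 = 61314/535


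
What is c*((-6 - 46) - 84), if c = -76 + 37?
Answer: 5304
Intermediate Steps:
c = -39
c*((-6 - 46) - 84) = -39*((-6 - 46) - 84) = -39*(-52 - 84) = -39*(-136) = 5304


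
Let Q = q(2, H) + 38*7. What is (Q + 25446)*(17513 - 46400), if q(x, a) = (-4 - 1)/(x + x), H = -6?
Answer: -2970825741/4 ≈ -7.4271e+8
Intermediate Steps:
q(x, a) = -5/(2*x) (q(x, a) = -5*1/(2*x) = -5/(2*x))
Q = 1059/4 (Q = -5/2/2 + 38*7 = -5/2*½ + 266 = -5/4 + 266 = 1059/4 ≈ 264.75)
(Q + 25446)*(17513 - 46400) = (1059/4 + 25446)*(17513 - 46400) = (102843/4)*(-28887) = -2970825741/4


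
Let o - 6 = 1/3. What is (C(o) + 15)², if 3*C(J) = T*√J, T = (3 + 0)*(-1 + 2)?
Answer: (45 + √57)²/9 ≈ 306.83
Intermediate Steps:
T = 3 (T = 3*1 = 3)
o = 19/3 (o = 6 + 1/3 = 6 + ⅓ = 19/3 ≈ 6.3333)
C(J) = √J (C(J) = (3*√J)/3 = √J)
(C(o) + 15)² = (√(19/3) + 15)² = (√57/3 + 15)² = (15 + √57/3)²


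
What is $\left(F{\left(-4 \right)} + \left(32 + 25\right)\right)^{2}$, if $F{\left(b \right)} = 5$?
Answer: $3844$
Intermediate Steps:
$\left(F{\left(-4 \right)} + \left(32 + 25\right)\right)^{2} = \left(5 + \left(32 + 25\right)\right)^{2} = \left(5 + 57\right)^{2} = 62^{2} = 3844$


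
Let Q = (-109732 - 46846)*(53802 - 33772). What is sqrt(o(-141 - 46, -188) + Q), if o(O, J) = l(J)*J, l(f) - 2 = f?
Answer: 2*I*sqrt(784055593) ≈ 56002.0*I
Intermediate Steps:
l(f) = 2 + f
o(O, J) = J*(2 + J) (o(O, J) = (2 + J)*J = J*(2 + J))
Q = -3136257340 (Q = -156578*20030 = -3136257340)
sqrt(o(-141 - 46, -188) + Q) = sqrt(-188*(2 - 188) - 3136257340) = sqrt(-188*(-186) - 3136257340) = sqrt(34968 - 3136257340) = sqrt(-3136222372) = 2*I*sqrt(784055593)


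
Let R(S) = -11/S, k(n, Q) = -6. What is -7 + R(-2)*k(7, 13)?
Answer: -40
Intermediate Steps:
-7 + R(-2)*k(7, 13) = -7 - 11/(-2)*(-6) = -7 - 11*(-½)*(-6) = -7 + (11/2)*(-6) = -7 - 33 = -40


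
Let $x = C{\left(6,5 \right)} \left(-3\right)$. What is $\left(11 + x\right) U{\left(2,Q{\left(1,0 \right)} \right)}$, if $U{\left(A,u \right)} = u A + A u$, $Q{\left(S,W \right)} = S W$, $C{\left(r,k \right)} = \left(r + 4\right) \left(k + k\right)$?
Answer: $0$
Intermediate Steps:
$C{\left(r,k \right)} = 2 k \left(4 + r\right)$ ($C{\left(r,k \right)} = \left(4 + r\right) 2 k = 2 k \left(4 + r\right)$)
$U{\left(A,u \right)} = 2 A u$ ($U{\left(A,u \right)} = A u + A u = 2 A u$)
$x = -300$ ($x = 2 \cdot 5 \left(4 + 6\right) \left(-3\right) = 2 \cdot 5 \cdot 10 \left(-3\right) = 100 \left(-3\right) = -300$)
$\left(11 + x\right) U{\left(2,Q{\left(1,0 \right)} \right)} = \left(11 - 300\right) 2 \cdot 2 \cdot 1 \cdot 0 = - 289 \cdot 2 \cdot 2 \cdot 0 = \left(-289\right) 0 = 0$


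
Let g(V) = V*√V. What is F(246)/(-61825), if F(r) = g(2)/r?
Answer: -√2/7604475 ≈ -1.8597e-7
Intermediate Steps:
g(V) = V^(3/2)
F(r) = 2*√2/r (F(r) = 2^(3/2)/r = (2*√2)/r = 2*√2/r)
F(246)/(-61825) = (2*√2/246)/(-61825) = (2*√2*(1/246))*(-1/61825) = (√2/123)*(-1/61825) = -√2/7604475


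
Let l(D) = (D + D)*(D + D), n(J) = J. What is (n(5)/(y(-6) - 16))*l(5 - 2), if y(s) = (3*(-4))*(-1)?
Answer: -45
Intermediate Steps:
y(s) = 12 (y(s) = -12*(-1) = 12)
l(D) = 4*D² (l(D) = (2*D)*(2*D) = 4*D²)
(n(5)/(y(-6) - 16))*l(5 - 2) = (5/(12 - 16))*(4*(5 - 2)²) = (5/(-4))*(4*3²) = (-¼*5)*(4*9) = -5/4*36 = -45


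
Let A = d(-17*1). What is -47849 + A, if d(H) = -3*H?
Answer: -47798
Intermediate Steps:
A = 51 (A = -(-51) = -3*(-17) = 51)
-47849 + A = -47849 + 51 = -47798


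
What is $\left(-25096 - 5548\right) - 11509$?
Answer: $-42153$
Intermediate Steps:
$\left(-25096 - 5548\right) - 11509 = -30644 - 11509 = -42153$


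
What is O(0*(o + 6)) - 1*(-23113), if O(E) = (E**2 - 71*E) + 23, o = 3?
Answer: 23136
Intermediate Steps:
O(E) = 23 + E**2 - 71*E
O(0*(o + 6)) - 1*(-23113) = (23 + (0*(3 + 6))**2 - 0*(3 + 6)) - 1*(-23113) = (23 + (0*9)**2 - 0*9) + 23113 = (23 + 0**2 - 71*0) + 23113 = (23 + 0 + 0) + 23113 = 23 + 23113 = 23136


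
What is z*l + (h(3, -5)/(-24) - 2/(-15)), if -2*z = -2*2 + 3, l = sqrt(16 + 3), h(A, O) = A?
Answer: 1/120 + sqrt(19)/2 ≈ 2.1878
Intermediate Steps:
l = sqrt(19) ≈ 4.3589
z = 1/2 (z = -(-2*2 + 3)/2 = -(-4 + 3)/2 = -1/2*(-1) = 1/2 ≈ 0.50000)
z*l + (h(3, -5)/(-24) - 2/(-15)) = sqrt(19)/2 + (3/(-24) - 2/(-15)) = sqrt(19)/2 + (3*(-1/24) - 2*(-1/15)) = sqrt(19)/2 + (-1/8 + 2/15) = sqrt(19)/2 + 1/120 = 1/120 + sqrt(19)/2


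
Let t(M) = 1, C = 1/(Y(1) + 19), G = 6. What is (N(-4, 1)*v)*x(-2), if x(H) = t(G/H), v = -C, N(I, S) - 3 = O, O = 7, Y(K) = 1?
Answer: -½ ≈ -0.50000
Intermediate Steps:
N(I, S) = 10 (N(I, S) = 3 + 7 = 10)
C = 1/20 (C = 1/(1 + 19) = 1/20 ≈ 0.050000)
v = -1/20 (v = -1*1/20 = -1/20 ≈ -0.050000)
x(H) = 1
(N(-4, 1)*v)*x(-2) = (10*(-1/20))*1 = -½*1 = -½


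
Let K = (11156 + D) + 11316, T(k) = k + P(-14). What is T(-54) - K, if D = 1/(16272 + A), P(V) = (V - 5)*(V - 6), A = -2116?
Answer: -313498777/14156 ≈ -22146.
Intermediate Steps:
P(V) = (-6 + V)*(-5 + V) (P(V) = (-5 + V)*(-6 + V) = (-6 + V)*(-5 + V))
T(k) = 380 + k (T(k) = k + (30 + (-14)² - 11*(-14)) = k + (30 + 196 + 154) = k + 380 = 380 + k)
D = 1/14156 (D = 1/(16272 - 2116) = 1/14156 ≈ 7.0641e-5)
K = 318113633/14156 (K = (11156 + 1/14156) + 11316 = 157924337/14156 + 11316 = 318113633/14156 ≈ 22472.)
T(-54) - K = (380 - 54) - 1*318113633/14156 = 326 - 318113633/14156 = -313498777/14156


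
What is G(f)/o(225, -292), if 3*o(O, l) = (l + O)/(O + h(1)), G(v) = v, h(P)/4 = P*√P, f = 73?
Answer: -50151/67 ≈ -748.52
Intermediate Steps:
h(P) = 4*P^(3/2) (h(P) = 4*(P*√P) = 4*P^(3/2))
o(O, l) = (O + l)/(3*(4 + O)) (o(O, l) = ((l + O)/(O + 4*1^(3/2)))/3 = ((O + l)/(O + 4*1))/3 = ((O + l)/(O + 4))/3 = ((O + l)/(4 + O))/3 = (O + l)/(3*(4 + O)))
G(f)/o(225, -292) = 73/(((225 - 292)/(3*(4 + 225)))) = 73/(((⅓)*(-67)/229)) = 73/(((⅓)*(1/229)*(-67))) = 73/(-67/687) = 73*(-687/67) = -50151/67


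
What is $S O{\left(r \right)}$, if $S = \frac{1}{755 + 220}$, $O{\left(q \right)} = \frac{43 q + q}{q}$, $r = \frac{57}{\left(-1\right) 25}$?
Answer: $\frac{44}{975} \approx 0.045128$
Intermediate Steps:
$r = - \frac{57}{25}$ ($r = \frac{57}{-25} = 57 \left(- \frac{1}{25}\right) = - \frac{57}{25} \approx -2.28$)
$O{\left(q \right)} = 44$ ($O{\left(q \right)} = \frac{44 q}{q} = 44$)
$S = \frac{1}{975} \approx 0.0010256$
$S O{\left(r \right)} = \frac{1}{975} \cdot 44 = \frac{44}{975}$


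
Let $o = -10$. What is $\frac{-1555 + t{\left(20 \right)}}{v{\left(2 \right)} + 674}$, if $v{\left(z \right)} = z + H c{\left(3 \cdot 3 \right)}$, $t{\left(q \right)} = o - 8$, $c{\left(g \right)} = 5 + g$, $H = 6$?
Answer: $- \frac{1573}{760} \approx -2.0697$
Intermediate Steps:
$t{\left(q \right)} = -18$ ($t{\left(q \right)} = -10 - 8 = -18$)
$v{\left(z \right)} = 84 + z$ ($v{\left(z \right)} = z + 6 \left(5 + 3 \cdot 3\right) = z + 6 \left(5 + 9\right) = z + 6 \cdot 14 = z + 84 = 84 + z$)
$\frac{-1555 + t{\left(20 \right)}}{v{\left(2 \right)} + 674} = \frac{-1555 - 18}{\left(84 + 2\right) + 674} = - \frac{1573}{86 + 674} = - \frac{1573}{760}$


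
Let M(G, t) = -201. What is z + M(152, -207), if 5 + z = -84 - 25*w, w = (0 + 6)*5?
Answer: -1040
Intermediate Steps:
w = 30 (w = 6*5 = 30)
z = -839 (z = -5 + (-84 - 25*30) = -5 + (-84 - 750) = -5 - 834 = -839)
z + M(152, -207) = -839 - 201 = -1040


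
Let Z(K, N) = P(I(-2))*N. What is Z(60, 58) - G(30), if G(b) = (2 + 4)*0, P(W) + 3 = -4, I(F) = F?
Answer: -406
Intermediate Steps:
P(W) = -7 (P(W) = -3 - 4 = -7)
G(b) = 0 (G(b) = 6*0 = 0)
Z(K, N) = -7*N
Z(60, 58) - G(30) = -7*58 - 1*0 = -406 + 0 = -406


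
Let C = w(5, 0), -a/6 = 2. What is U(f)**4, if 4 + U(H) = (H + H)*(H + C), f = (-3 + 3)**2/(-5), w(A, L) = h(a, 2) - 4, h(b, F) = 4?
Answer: 256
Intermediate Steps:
a = -12 (a = -6*2 = -12)
w(A, L) = 0 (w(A, L) = 4 - 4 = 0)
C = 0
f = 0 (f = 0**2*(-1/5) = 0*(-1/5) = 0)
U(H) = -4 + 2*H**2 (U(H) = -4 + (H + H)*(H + 0) = -4 + (2*H)*H = -4 + 2*H**2)
U(f)**4 = (-4 + 2*0**2)**4 = (-4 + 2*0)**4 = (-4 + 0)**4 = (-4)**4 = 256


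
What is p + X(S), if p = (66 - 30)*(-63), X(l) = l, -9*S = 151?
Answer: -20563/9 ≈ -2284.8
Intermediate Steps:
S = -151/9 (S = -1/9*151 = -151/9 ≈ -16.778)
p = -2268 (p = 36*(-63) = -2268)
p + X(S) = -2268 - 151/9 = -20563/9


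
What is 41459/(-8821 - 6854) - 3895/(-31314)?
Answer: -12496899/4958050 ≈ -2.5205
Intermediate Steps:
41459/(-8821 - 6854) - 3895/(-31314) = 41459/(-15675) - 3895*(-1/31314) = 41459*(-1/15675) + 3895/31314 = -3769/1425 + 3895/31314 = -12496899/4958050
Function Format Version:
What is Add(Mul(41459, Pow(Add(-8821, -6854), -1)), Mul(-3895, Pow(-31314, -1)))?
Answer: Rational(-12496899, 4958050) ≈ -2.5205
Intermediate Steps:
Add(Mul(41459, Pow(Add(-8821, -6854), -1)), Mul(-3895, Pow(-31314, -1))) = Add(Mul(41459, Pow(-15675, -1)), Mul(-3895, Rational(-1, 31314))) = Add(Mul(41459, Rational(-1, 15675)), Rational(3895, 31314)) = Add(Rational(-3769, 1425), Rational(3895, 31314)) = Rational(-12496899, 4958050)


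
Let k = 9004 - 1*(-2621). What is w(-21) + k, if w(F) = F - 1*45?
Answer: 11559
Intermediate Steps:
w(F) = -45 + F (w(F) = F - 45 = -45 + F)
k = 11625 (k = 9004 + 2621 = 11625)
w(-21) + k = (-45 - 21) + 11625 = -66 + 11625 = 11559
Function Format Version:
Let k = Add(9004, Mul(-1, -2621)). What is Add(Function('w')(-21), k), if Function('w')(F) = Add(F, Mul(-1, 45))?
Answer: 11559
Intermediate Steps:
Function('w')(F) = Add(-45, F) (Function('w')(F) = Add(F, -45) = Add(-45, F))
k = 11625 (k = Add(9004, 2621) = 11625)
Add(Function('w')(-21), k) = Add(Add(-45, -21), 11625) = Add(-66, 11625) = 11559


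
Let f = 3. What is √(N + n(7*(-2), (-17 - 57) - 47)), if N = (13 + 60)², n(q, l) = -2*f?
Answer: √5323 ≈ 72.959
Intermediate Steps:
n(q, l) = -6 (n(q, l) = -2*3 = -6)
N = 5329 (N = 73² = 5329)
√(N + n(7*(-2), (-17 - 57) - 47)) = √(5329 - 6) = √5323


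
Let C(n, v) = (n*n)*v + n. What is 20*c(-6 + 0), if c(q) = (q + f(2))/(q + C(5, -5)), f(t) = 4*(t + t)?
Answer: -100/63 ≈ -1.5873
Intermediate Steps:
C(n, v) = n + v*n**2 (C(n, v) = n**2*v + n = v*n**2 + n = n + v*n**2)
f(t) = 8*t (f(t) = 4*(2*t) = 8*t)
c(q) = (16 + q)/(-120 + q) (c(q) = (q + 8*2)/(q + 5*(1 + 5*(-5))) = (q + 16)/(q + 5*(1 - 25)) = (16 + q)/(q + 5*(-24)) = (16 + q)/(q - 120) = (16 + q)/(-120 + q))
20*c(-6 + 0) = 20*((16 + (-6 + 0))/(-120 + (-6 + 0))) = 20*((16 - 6)/(-120 - 6)) = 20*(10/(-126)) = 20*(-1/126*10) = 20*(-5/63) = -100/63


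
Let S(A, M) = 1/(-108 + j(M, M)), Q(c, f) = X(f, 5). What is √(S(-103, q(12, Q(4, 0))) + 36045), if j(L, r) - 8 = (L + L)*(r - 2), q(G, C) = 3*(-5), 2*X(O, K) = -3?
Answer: √6059164910/410 ≈ 189.86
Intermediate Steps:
X(O, K) = -3/2 (X(O, K) = (½)*(-3) = -3/2)
Q(c, f) = -3/2
q(G, C) = -15
j(L, r) = 8 + 2*L*(-2 + r) (j(L, r) = 8 + (L + L)*(r - 2) = 8 + (2*L)*(-2 + r) = 8 + 2*L*(-2 + r))
S(A, M) = 1/(-100 - 4*M + 2*M²) (S(A, M) = 1/(-108 + (8 - 4*M + 2*M*M)) = 1/(-108 + (8 - 4*M + 2*M²)) = 1/(-100 - 4*M + 2*M²))
√(S(-103, q(12, Q(4, 0))) + 36045) = √(1/(2*(-50 + (-15)² - 2*(-15))) + 36045) = √(1/(2*(-50 + 225 + 30)) + 36045) = √((½)/205 + 36045) = √((½)*(1/205) + 36045) = √(1/410 + 36045) = √(14778451/410) = √6059164910/410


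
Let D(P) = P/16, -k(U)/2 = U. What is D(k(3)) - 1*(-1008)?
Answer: 8061/8 ≈ 1007.6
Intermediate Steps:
k(U) = -2*U
D(P) = P/16 (D(P) = P*(1/16) = P/16)
D(k(3)) - 1*(-1008) = (-2*3)/16 - 1*(-1008) = (1/16)*(-6) + 1008 = -3/8 + 1008 = 8061/8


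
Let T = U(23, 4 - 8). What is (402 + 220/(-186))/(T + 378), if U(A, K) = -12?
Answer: 18638/17019 ≈ 1.0951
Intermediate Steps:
T = -12
(402 + 220/(-186))/(T + 378) = (402 + 220/(-186))/(-12 + 378) = (402 + 220*(-1/186))/366 = (402 - 110/93)*(1/366) = (37276/93)*(1/366) = 18638/17019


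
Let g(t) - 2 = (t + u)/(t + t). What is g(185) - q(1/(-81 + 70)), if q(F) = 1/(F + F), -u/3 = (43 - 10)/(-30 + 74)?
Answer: 11831/1480 ≈ 7.9939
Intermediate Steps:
u = -9/4 (u = -3*(43 - 10)/(-30 + 74) = -99/44 = -3*3/4 = -9/4 ≈ -2.2500)
q(F) = 1/(2*F)
g(t) = 2 + (-9/4 + t)/(2*t) (g(t) = 2 + (t - 9/4)/(t + t) = 2 + (-9/4 + t)/((2*t)) = 2 + (-9/4 + t)*(1/(2*t)) = 2 + (-9/4 + t)/(2*t))
g(185) - q(1/(-81 + 70)) = (1/8)*(-9 + 20*185)/185 - 1/(2*(1/(-81 + 70))) = (1/8)*(1/185)*(-9 + 3700) - 1/(2*(1/(-11))) = (1/8)*(1/185)*3691 - 1/(2*(-1/11)) = 3691/1480 - (-11)/2 = 3691/1480 - 1*(-11/2) = 3691/1480 + 11/2 = 11831/1480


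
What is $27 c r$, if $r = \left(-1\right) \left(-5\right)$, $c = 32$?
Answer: $4320$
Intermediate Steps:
$r = 5$
$27 c r = 27 \cdot 32 \cdot 5 = 864 \cdot 5 = 4320$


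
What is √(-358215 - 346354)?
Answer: I*√704569 ≈ 839.39*I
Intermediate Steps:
√(-358215 - 346354) = √(-704569) = I*√704569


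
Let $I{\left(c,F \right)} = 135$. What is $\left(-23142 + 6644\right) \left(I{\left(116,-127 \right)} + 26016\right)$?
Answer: $-431439198$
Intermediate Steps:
$\left(-23142 + 6644\right) \left(I{\left(116,-127 \right)} + 26016\right) = \left(-23142 + 6644\right) \left(135 + 26016\right) = \left(-16498\right) 26151 = -431439198$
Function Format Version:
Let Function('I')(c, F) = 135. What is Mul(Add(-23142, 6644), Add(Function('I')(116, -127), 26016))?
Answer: -431439198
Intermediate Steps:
Mul(Add(-23142, 6644), Add(Function('I')(116, -127), 26016)) = Mul(Add(-23142, 6644), Add(135, 26016)) = Mul(-16498, 26151) = -431439198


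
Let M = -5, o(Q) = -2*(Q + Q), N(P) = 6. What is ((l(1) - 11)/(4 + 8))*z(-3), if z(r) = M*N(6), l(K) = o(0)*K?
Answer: 55/2 ≈ 27.500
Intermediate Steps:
o(Q) = -4*Q
l(K) = 0 (l(K) = (-4*0)*K = 0*K = 0)
z(r) = -30 (z(r) = -5*6 = -30)
((l(1) - 11)/(4 + 8))*z(-3) = ((0 - 11)/(4 + 8))*(-30) = -11/12*(-30) = 55/2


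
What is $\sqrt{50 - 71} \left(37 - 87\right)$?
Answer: $- 50 i \sqrt{21} \approx - 229.13 i$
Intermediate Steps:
$\sqrt{50 - 71} \left(37 - 87\right) = \sqrt{-21} \left(-50\right) = i \sqrt{21} \left(-50\right) = - 50 i \sqrt{21}$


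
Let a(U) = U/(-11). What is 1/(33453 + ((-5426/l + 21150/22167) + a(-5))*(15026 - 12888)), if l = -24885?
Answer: 224736435/8299719883633 ≈ 2.7078e-5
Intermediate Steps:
a(U) = -U/11 (a(U) = U*(-1/11) = -U/11)
1/(33453 + ((-5426/l + 21150/22167) + a(-5))*(15026 - 12888)) = 1/(33453 + ((-5426/(-24885) + 21150/22167) - 1/11*(-5))*(15026 - 12888)) = 1/(33453 + ((-5426*(-1/24885) + 21150*(1/22167)) + 5/11)*2138) = 1/(33453 + ((5426/24885 + 2350/2463) + 5/11)*2138) = 1/(33453 + (23947996/20430585 + 5/11)*2138) = 1/(33453 + (365580881/224736435)*2138) = 1/(33453 + 781611923578/224736435) = 1/(8299719883633/224736435) = 224736435/8299719883633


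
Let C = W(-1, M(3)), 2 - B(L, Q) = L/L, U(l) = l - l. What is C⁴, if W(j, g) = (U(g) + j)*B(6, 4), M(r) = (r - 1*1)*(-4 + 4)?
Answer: 1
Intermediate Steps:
U(l) = 0
B(L, Q) = 1 (B(L, Q) = 2 - L/L = 2 - 1*1 = 2 - 1 = 1)
M(r) = 0 (M(r) = (r - 1)*0 = (-1 + r)*0 = 0)
W(j, g) = j (W(j, g) = (0 + j)*1 = j*1 = j)
C = -1
C⁴ = (-1)⁴ = 1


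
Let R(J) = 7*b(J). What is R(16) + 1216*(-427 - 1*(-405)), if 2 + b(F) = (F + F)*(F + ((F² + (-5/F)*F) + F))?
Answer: 36626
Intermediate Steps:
b(F) = -2 + 2*F*(-5 + F² + 2*F) (b(F) = -2 + (F + F)*(F + ((F² + (-5/F)*F) + F)) = -2 + (2*F)*(F + ((F² - 5) + F)) = -2 + (2*F)*(F + ((-5 + F²) + F)) = -2 + (2*F)*(F + (-5 + F + F²)) = -2 + (2*F)*(-5 + F² + 2*F) = -2 + 2*F*(-5 + F² + 2*F))
R(J) = -14 - 70*J + 14*J³ + 28*J² (R(J) = 7*(-2 - 10*J + 2*J³ + 4*J²) = -14 - 70*J + 14*J³ + 28*J²)
R(16) + 1216*(-427 - 1*(-405)) = (-14 - 70*16 + 14*16³ + 28*16²) + 1216*(-427 - 1*(-405)) = (-14 - 1120 + 14*4096 + 28*256) + 1216*(-427 + 405) = (-14 - 1120 + 57344 + 7168) + 1216*(-22) = 63378 - 26752 = 36626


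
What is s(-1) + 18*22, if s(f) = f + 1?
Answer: 396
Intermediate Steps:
s(f) = 1 + f
s(-1) + 18*22 = (1 - 1) + 18*22 = 0 + 396 = 396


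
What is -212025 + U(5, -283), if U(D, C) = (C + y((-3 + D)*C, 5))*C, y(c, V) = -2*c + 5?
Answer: -453707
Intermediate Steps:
y(c, V) = 5 - 2*c
U(D, C) = C*(5 + C - 2*C*(-3 + D)) (U(D, C) = (C + (5 - 2*(-3 + D)*C))*C = (C + (5 - 2*C*(-3 + D)))*C = (5 + C - 2*C*(-3 + D))*C = C*(5 + C - 2*C*(-3 + D)))
-212025 + U(5, -283) = -212025 - 283*(5 - 283 - 2*(-283)*(-3 + 5)) = -212025 - 283*(5 - 283 - 2*(-283)*2) = -212025 - 283*(5 - 283 + 1132) = -212025 - 283*854 = -212025 - 241682 = -453707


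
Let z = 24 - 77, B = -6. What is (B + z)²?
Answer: 3481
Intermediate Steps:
z = -53
(B + z)² = (-6 - 53)² = (-59)² = 3481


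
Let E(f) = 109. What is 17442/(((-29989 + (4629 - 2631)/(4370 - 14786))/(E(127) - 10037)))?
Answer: 300613009536/52061237 ≈ 5774.2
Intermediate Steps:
17442/(((-29989 + (4629 - 2631)/(4370 - 14786))/(E(127) - 10037))) = 17442/(((-29989 + (4629 - 2631)/(4370 - 14786))/(109 - 10037))) = 17442/(((-29989 + 1998/(-10416))/(-9928))) = 17442/(((-29989 + 1998*(-1/10416))*(-1/9928))) = 17442/(((-29989 - 333/1736)*(-1/9928))) = 17442/((-52061237/1736*(-1/9928))) = 17442/(52061237/17235008) = 17442*(17235008/52061237) = 300613009536/52061237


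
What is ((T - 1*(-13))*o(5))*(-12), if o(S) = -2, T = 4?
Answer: 408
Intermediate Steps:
((T - 1*(-13))*o(5))*(-12) = ((4 - 1*(-13))*(-2))*(-12) = ((4 + 13)*(-2))*(-12) = (17*(-2))*(-12) = -34*(-12) = 408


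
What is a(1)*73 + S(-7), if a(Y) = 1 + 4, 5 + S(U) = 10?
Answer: 370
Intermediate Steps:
S(U) = 5 (S(U) = -5 + 10 = 5)
a(Y) = 5
a(1)*73 + S(-7) = 5*73 + 5 = 365 + 5 = 370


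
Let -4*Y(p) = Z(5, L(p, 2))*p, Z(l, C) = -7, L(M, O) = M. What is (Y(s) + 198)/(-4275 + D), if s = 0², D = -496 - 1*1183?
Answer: -99/2977 ≈ -0.033255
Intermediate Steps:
D = -1679 (D = -496 - 1183 = -1679)
s = 0
Y(p) = 7*p/4 (Y(p) = -(-7)*p/4 = 7*p/4)
(Y(s) + 198)/(-4275 + D) = ((7/4)*0 + 198)/(-4275 - 1679) = (0 + 198)/(-5954) = 198*(-1/5954) = -99/2977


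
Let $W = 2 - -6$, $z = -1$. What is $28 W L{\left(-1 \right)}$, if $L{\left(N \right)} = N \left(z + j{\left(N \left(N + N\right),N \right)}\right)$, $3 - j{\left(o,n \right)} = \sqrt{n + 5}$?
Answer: $0$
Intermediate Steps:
$j{\left(o,n \right)} = 3 - \sqrt{5 + n}$ ($j{\left(o,n \right)} = 3 - \sqrt{n + 5} = 3 - \sqrt{5 + n}$)
$L{\left(N \right)} = N \left(2 - \sqrt{5 + N}\right)$ ($L{\left(N \right)} = N \left(-1 - \left(-3 + \sqrt{5 + N}\right)\right) = N \left(2 - \sqrt{5 + N}\right)$)
$W = 8$ ($W = 2 + 6 = 8$)
$28 W L{\left(-1 \right)} = 28 \cdot 8 \left(- (2 - \sqrt{5 - 1})\right) = 224 \left(- (2 - \sqrt{4})\right) = 224 \left(- (2 - 2)\right) = 224 \left(\left(-1\right) 0\right) = 224 \cdot 0 = 0$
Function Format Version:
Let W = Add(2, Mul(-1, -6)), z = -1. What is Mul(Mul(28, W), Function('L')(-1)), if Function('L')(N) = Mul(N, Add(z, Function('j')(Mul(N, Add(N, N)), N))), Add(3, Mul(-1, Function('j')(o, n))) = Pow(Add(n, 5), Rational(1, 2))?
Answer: 0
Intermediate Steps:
Function('j')(o, n) = Add(3, Mul(-1, Pow(Add(5, n), Rational(1, 2)))) (Function('j')(o, n) = Add(3, Mul(-1, Pow(Add(n, 5), Rational(1, 2)))) = Add(3, Mul(-1, Pow(Add(5, n), Rational(1, 2)))))
Function('L')(N) = Mul(N, Add(2, Mul(-1, Pow(Add(5, N), Rational(1, 2))))) (Function('L')(N) = Mul(N, Add(-1, Add(3, Mul(-1, Pow(Add(5, N), Rational(1, 2)))))) = Mul(N, Add(2, Mul(-1, Pow(Add(5, N), Rational(1, 2))))))
W = 8 (W = Add(2, 6) = 8)
Mul(Mul(28, W), Function('L')(-1)) = Mul(Mul(28, 8), Mul(-1, Add(2, Mul(-1, Pow(Add(5, -1), Rational(1, 2)))))) = Mul(224, Mul(-1, Add(2, Mul(-1, Pow(4, Rational(1, 2)))))) = Mul(224, Mul(-1, Add(2, Mul(-1, 2)))) = Mul(224, Mul(-1, Add(2, -2))) = Mul(224, Mul(-1, 0)) = Mul(224, 0) = 0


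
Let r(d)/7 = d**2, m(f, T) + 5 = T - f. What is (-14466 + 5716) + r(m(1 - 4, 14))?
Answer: -7742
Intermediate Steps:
m(f, T) = -5 + T - f (m(f, T) = -5 + (T - f) = -5 + T - f)
r(d) = 7*d**2
(-14466 + 5716) + r(m(1 - 4, 14)) = (-14466 + 5716) + 7*(-5 + 14 - (1 - 4))**2 = -8750 + 7*(-5 + 14 - 1*(-3))**2 = -8750 + 7*(-5 + 14 + 3)**2 = -8750 + 7*12**2 = -8750 + 7*144 = -8750 + 1008 = -7742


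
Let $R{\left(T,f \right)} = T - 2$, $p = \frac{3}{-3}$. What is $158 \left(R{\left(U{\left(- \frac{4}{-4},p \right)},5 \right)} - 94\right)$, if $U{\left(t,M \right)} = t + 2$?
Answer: $-14694$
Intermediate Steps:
$p = -1$ ($p = 3 \left(- \frac{1}{3}\right) = -1$)
$U{\left(t,M \right)} = 2 + t$
$R{\left(T,f \right)} = -2 + T$
$158 \left(R{\left(U{\left(- \frac{4}{-4},p \right)},5 \right)} - 94\right) = 158 \left(\left(-2 + \left(2 - \frac{4}{-4}\right)\right) - 94\right) = 158 \left(\left(-2 + \left(2 - -1\right)\right) - 94\right) = 158 \left(\left(-2 + \left(2 + 1\right)\right) - 94\right) = 158 \left(\left(-2 + 3\right) - 94\right) = 158 \left(1 - 94\right) = 158 \left(-93\right) = -14694$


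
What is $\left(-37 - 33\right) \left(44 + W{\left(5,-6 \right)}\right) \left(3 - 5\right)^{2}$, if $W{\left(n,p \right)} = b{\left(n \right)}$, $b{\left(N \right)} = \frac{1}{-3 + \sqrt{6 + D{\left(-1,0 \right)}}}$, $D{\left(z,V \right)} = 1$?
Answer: $-11900 + 140 \sqrt{7} \approx -11530.0$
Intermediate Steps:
$b{\left(N \right)} = \frac{1}{-3 + \sqrt{7}}$ ($b{\left(N \right)} = \frac{1}{-3 + \sqrt{6 + 1}} = \frac{1}{-3 + \sqrt{7}}$)
$W{\left(n,p \right)} = - \frac{3}{2} - \frac{\sqrt{7}}{2}$
$\left(-37 - 33\right) \left(44 + W{\left(5,-6 \right)}\right) \left(3 - 5\right)^{2} = \left(-37 - 33\right) \left(44 - \left(\frac{3}{2} + \frac{\sqrt{7}}{2}\right)\right) \left(3 - 5\right)^{2} = - 70 \left(\frac{85}{2} - \frac{\sqrt{7}}{2}\right) \left(3 - 5\right)^{2} = \left(-2975 + 35 \sqrt{7}\right) \left(-2\right)^{2} = \left(-2975 + 35 \sqrt{7}\right) 4 = -11900 + 140 \sqrt{7}$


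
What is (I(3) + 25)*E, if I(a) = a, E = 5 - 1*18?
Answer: -364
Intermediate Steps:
E = -13 (E = 5 - 18 = -13)
(I(3) + 25)*E = (3 + 25)*(-13) = 28*(-13) = -364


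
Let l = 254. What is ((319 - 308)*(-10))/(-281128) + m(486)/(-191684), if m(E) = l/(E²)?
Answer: 311261121283/795504283201512 ≈ 0.00039128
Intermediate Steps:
m(E) = 254/E² (m(E) = 254/(E²) = 254/E²)
((319 - 308)*(-10))/(-281128) + m(486)/(-191684) = ((319 - 308)*(-10))/(-281128) + (254/486²)/(-191684) = (11*(-10))*(-1/281128) + (254*(1/236196))*(-1/191684) = -110*(-1/281128) + (127/118098)*(-1/191684) = 55/140564 - 127/22637497032 = 311261121283/795504283201512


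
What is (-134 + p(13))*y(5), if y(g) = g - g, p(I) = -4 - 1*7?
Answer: 0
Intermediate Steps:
p(I) = -11 (p(I) = -4 - 7 = -11)
y(g) = 0
(-134 + p(13))*y(5) = (-134 - 11)*0 = -145*0 = 0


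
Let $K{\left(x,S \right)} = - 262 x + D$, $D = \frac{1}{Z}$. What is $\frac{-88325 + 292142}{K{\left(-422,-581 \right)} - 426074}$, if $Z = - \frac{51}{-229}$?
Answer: $- \frac{10394667}{16090781} \approx -0.646$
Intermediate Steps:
$Z = \frac{51}{229}$ ($Z = \left(-51\right) \left(- \frac{1}{229}\right) = \frac{51}{229} \approx 0.22271$)
$D = \frac{229}{51}$ ($D = \frac{1}{\frac{51}{229}} = \frac{229}{51} \approx 4.4902$)
$K{\left(x,S \right)} = \frac{229}{51} - 262 x$ ($K{\left(x,S \right)} = - 262 x + \frac{229}{51} = \frac{229}{51} - 262 x$)
$\frac{-88325 + 292142}{K{\left(-422,-581 \right)} - 426074} = \frac{-88325 + 292142}{\left(\frac{229}{51} - -110564\right) - 426074} = \frac{203817}{\left(\frac{229}{51} + 110564\right) - 426074} = \frac{203817}{\frac{5638993}{51} - 426074} = \frac{203817}{- \frac{16090781}{51}} = 203817 \left(- \frac{51}{16090781}\right) = - \frac{10394667}{16090781}$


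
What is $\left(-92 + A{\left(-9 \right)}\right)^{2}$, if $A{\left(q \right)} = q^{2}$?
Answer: $121$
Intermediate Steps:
$\left(-92 + A{\left(-9 \right)}\right)^{2} = \left(-92 + \left(-9\right)^{2}\right)^{2} = \left(-92 + 81\right)^{2} = \left(-11\right)^{2} = 121$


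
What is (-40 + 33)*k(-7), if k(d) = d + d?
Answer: 98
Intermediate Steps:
k(d) = 2*d
(-40 + 33)*k(-7) = (-40 + 33)*(2*(-7)) = -7*(-14) = 98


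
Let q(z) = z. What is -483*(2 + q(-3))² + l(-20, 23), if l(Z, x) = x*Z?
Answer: -943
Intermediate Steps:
l(Z, x) = Z*x
-483*(2 + q(-3))² + l(-20, 23) = -483*(2 - 3)² - 20*23 = -483*(-1)² - 460 = -483*1 - 460 = -483 - 460 = -943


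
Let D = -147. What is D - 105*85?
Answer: -9072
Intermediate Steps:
D - 105*85 = -147 - 105*85 = -147 - 8925 = -9072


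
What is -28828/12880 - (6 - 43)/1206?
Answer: -4286251/1941660 ≈ -2.2075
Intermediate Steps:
-28828/12880 - (6 - 43)/1206 = -28828*1/12880 - 1*(-37)*(1/1206) = -7207/3220 + 37*(1/1206) = -7207/3220 + 37/1206 = -4286251/1941660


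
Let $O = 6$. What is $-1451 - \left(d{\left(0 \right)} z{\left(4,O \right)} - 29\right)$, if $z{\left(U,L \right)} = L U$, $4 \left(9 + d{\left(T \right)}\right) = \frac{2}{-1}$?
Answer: $-1194$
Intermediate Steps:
$d{\left(T \right)} = - \frac{19}{2}$ ($d{\left(T \right)} = -9 + \frac{2 \frac{1}{-1}}{4} = -9 + \frac{2 \left(-1\right)}{4} = -9 + \frac{1}{4} \left(-2\right) = -9 - \frac{1}{2} = - \frac{19}{2}$)
$-1451 - \left(d{\left(0 \right)} z{\left(4,O \right)} - 29\right) = -1451 - \left(- \frac{19 \cdot 6 \cdot 4}{2} - 29\right) = -1451 - \left(\left(- \frac{19}{2}\right) 24 - 29\right) = -1451 - \left(-228 - 29\right) = -1451 - -257 = -1451 + 257 = -1194$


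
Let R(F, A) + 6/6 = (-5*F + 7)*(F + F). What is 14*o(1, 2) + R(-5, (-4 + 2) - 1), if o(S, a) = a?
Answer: -293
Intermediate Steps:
R(F, A) = -1 + 2*F*(7 - 5*F) (R(F, A) = -1 + (-5*F + 7)*(F + F) = -1 + (7 - 5*F)*(2*F) = -1 + 2*F*(7 - 5*F))
14*o(1, 2) + R(-5, (-4 + 2) - 1) = 14*2 + (-1 - 10*(-5)**2 + 14*(-5)) = 28 + (-1 - 10*25 - 70) = 28 + (-1 - 250 - 70) = 28 - 321 = -293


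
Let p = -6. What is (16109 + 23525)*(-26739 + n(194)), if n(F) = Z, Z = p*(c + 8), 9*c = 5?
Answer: -3185424214/3 ≈ -1.0618e+9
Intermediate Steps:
c = 5/9 (c = (⅑)*5 = 5/9 ≈ 0.55556)
Z = -154/3 (Z = -6*(5/9 + 8) = -6*77/9 = -154/3 ≈ -51.333)
n(F) = -154/3
(16109 + 23525)*(-26739 + n(194)) = (16109 + 23525)*(-26739 - 154/3) = 39634*(-80371/3) = -3185424214/3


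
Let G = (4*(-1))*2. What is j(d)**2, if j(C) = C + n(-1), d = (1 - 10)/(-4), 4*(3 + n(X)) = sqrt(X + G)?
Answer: -9*I/8 ≈ -1.125*I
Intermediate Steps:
G = -8 (G = -4*2 = -8)
n(X) = -3 + sqrt(-8 + X)/4 (n(X) = -3 + sqrt(X - 8)/4 = -3 + sqrt(-8 + X)/4)
d = 9/4 (d = -9*(-1/4) = 9/4 ≈ 2.2500)
j(C) = -3 + C + 3*I/4 (j(C) = C + (-3 + sqrt(-8 - 1)/4) = C + (-3 + sqrt(-9)/4) = C + (-3 + (3*I)/4) = C + (-3 + 3*I/4) = -3 + C + 3*I/4)
j(d)**2 = (-3 + 9/4 + 3*I/4)**2 = (-3/4 + 3*I/4)**2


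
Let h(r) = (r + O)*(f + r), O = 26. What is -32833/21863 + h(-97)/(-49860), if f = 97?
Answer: -32833/21863 ≈ -1.5018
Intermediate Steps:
h(r) = (26 + r)*(97 + r) (h(r) = (r + 26)*(97 + r) = (26 + r)*(97 + r))
-32833/21863 + h(-97)/(-49860) = -32833/21863 + (2522 + (-97)**2 + 123*(-97))/(-49860) = -32833*1/21863 + (2522 + 9409 - 11931)*(-1/49860) = -32833/21863 + 0*(-1/49860) = -32833/21863 + 0 = -32833/21863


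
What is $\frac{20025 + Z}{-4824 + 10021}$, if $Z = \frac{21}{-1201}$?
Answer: $\frac{24050004}{6241597} \approx 3.8532$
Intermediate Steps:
$Z = - \frac{21}{1201}$ ($Z = 21 \left(- \frac{1}{1201}\right) = - \frac{21}{1201} \approx -0.017485$)
$\frac{20025 + Z}{-4824 + 10021} = \frac{20025 - \frac{21}{1201}}{-4824 + 10021} = \frac{24050004}{1201 \cdot 5197} = \frac{24050004}{1201} \cdot \frac{1}{5197} = \frac{24050004}{6241597}$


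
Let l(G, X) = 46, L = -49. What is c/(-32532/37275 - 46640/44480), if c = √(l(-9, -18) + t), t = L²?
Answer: -6908300*√2447/13273039 ≈ -25.746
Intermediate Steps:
t = 2401 (t = (-49)² = 2401)
c = √2447 (c = √(46 + 2401) = √2447 ≈ 49.467)
c/(-32532/37275 - 46640/44480) = √2447/(-32532/37275 - 46640/44480) = √2447/(-32532*1/37275 - 46640*1/44480) = √2447/(-10844/12425 - 583/556) = √2447/(-13273039/6908300) = √2447*(-6908300/13273039) = -6908300*√2447/13273039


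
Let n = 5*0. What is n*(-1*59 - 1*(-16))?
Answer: 0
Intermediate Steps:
n = 0
n*(-1*59 - 1*(-16)) = 0*(-1*59 - 1*(-16)) = 0*(-59 + 16) = 0*(-43) = 0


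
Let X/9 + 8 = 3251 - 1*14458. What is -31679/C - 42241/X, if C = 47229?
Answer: -400839892/1589019705 ≈ -0.25226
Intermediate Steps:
X = -100935 (X = -72 + 9*(3251 - 1*14458) = -72 + 9*(3251 - 14458) = -72 + 9*(-11207) = -72 - 100863 = -100935)
-31679/C - 42241/X = -31679/47229 - 42241/(-100935) = -31679*1/47229 - 42241*(-1/100935) = -31679/47229 + 42241/100935 = -400839892/1589019705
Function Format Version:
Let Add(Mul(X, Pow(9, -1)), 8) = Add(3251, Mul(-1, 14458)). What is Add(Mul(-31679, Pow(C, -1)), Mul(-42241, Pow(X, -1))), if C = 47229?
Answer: Rational(-400839892, 1589019705) ≈ -0.25226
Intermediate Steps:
X = -100935 (X = Add(-72, Mul(9, Add(3251, Mul(-1, 14458)))) = Add(-72, Mul(9, Add(3251, -14458))) = Add(-72, Mul(9, -11207)) = Add(-72, -100863) = -100935)
Add(Mul(-31679, Pow(C, -1)), Mul(-42241, Pow(X, -1))) = Add(Mul(-31679, Pow(47229, -1)), Mul(-42241, Pow(-100935, -1))) = Add(Mul(-31679, Rational(1, 47229)), Mul(-42241, Rational(-1, 100935))) = Add(Rational(-31679, 47229), Rational(42241, 100935)) = Rational(-400839892, 1589019705)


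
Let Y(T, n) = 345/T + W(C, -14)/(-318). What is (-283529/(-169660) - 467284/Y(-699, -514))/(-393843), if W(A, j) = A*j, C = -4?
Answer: -2937071093312641/1657722578454420 ≈ -1.7718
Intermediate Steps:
Y(T, n) = -28/159 + 345/T (Y(T, n) = 345/T - 4*(-14)/(-318) = 345/T + 56*(-1/318) = 345/T - 28/159 = -28/159 + 345/T)
(-283529/(-169660) - 467284/Y(-699, -514))/(-393843) = (-283529/(-169660) - 467284/(-28/159 + 345/(-699)))/(-393843) = (-283529*(-1/169660) - 467284/(-28/159 + 345*(-1/699)))*(-1/393843) = (283529/169660 - 467284/(-28/159 - 115/233))*(-1/393843) = (283529/169660 - 467284/(-24809/37047))*(-1/393843) = (283529/169660 - 467284*(-37047/24809))*(-1/393843) = (283529/169660 + 17311470348/24809)*(-1/393843) = (2937071093312641/4209094940)*(-1/393843) = -2937071093312641/1657722578454420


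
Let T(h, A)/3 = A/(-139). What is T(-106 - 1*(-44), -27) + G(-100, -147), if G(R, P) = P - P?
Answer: 81/139 ≈ 0.58273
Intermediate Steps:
T(h, A) = -3*A/139 (T(h, A) = 3*(A/(-139)) = 3*(A*(-1/139)) = 3*(-A/139) = -3*A/139)
G(R, P) = 0
T(-106 - 1*(-44), -27) + G(-100, -147) = -3/139*(-27) + 0 = 81/139 + 0 = 81/139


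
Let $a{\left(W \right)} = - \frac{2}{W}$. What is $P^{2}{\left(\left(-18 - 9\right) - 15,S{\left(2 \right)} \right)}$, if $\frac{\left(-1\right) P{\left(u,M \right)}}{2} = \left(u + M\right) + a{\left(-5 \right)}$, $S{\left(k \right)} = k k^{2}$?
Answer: $\frac{112896}{25} \approx 4515.8$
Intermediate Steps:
$S{\left(k \right)} = k^{3}$
$P{\left(u,M \right)} = - \frac{4}{5} - 2 M - 2 u$ ($P{\left(u,M \right)} = - 2 \left(\left(u + M\right) - \frac{2}{-5}\right) = - 2 \left(\left(M + u\right) - - \frac{2}{5}\right) = - 2 \left(\left(M + u\right) + \frac{2}{5}\right) = - 2 \left(\frac{2}{5} + M + u\right) = - \frac{4}{5} - 2 M - 2 u$)
$P^{2}{\left(\left(-18 - 9\right) - 15,S{\left(2 \right)} \right)} = \left(- \frac{4}{5} - 2 \cdot 2^{3} - 2 \left(\left(-18 - 9\right) - 15\right)\right)^{2} = \left(- \frac{4}{5} - 16 - 2 \left(-27 - 15\right)\right)^{2} = \left(- \frac{4}{5} - 16 - -84\right)^{2} = \left(- \frac{4}{5} - 16 + 84\right)^{2} = \left(\frac{336}{5}\right)^{2} = \frac{112896}{25}$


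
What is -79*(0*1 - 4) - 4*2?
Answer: 308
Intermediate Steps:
-79*(0*1 - 4) - 4*2 = -79*(0 - 4) - 8 = -79*(-4) - 8 = 316 - 8 = 308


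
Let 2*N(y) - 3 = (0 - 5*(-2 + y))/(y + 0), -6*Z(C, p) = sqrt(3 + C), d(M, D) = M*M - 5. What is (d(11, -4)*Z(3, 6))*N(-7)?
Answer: 232*sqrt(6)/7 ≈ 81.183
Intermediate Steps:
d(M, D) = -5 + M**2 (d(M, D) = M**2 - 5 = -5 + M**2)
Z(C, p) = -sqrt(3 + C)/6
N(y) = 3/2 + (10 - 5*y)/(2*y) (N(y) = 3/2 + ((0 - 5*(-2 + y))/(y + 0))/2 = 3/2 + ((0 + (10 - 5*y))/y)/2 = 3/2 + ((10 - 5*y)/y)/2 = 3/2 + (10 - 5*y)/(2*y))
(d(11, -4)*Z(3, 6))*N(-7) = ((-5 + 11**2)*(-sqrt(3 + 3)/6))*((5 - 1*(-7))/(-7)) = ((-5 + 121)*(-sqrt(6)/6))*(-(5 + 7)/7) = (116*(-sqrt(6)/6))*(-1/7*12) = -58*sqrt(6)/3*(-12/7) = 232*sqrt(6)/7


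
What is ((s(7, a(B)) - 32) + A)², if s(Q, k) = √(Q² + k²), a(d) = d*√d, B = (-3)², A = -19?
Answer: (51 - √778)² ≈ 533.95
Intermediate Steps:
B = 9
a(d) = d^(3/2)
((s(7, a(B)) - 32) + A)² = ((√(7² + (9^(3/2))²) - 32) - 19)² = ((√(49 + 27²) - 32) - 19)² = ((√(49 + 729) - 32) - 19)² = ((√778 - 32) - 19)² = ((-32 + √778) - 19)² = (-51 + √778)²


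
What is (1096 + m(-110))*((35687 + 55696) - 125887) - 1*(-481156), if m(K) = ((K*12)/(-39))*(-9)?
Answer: -348722124/13 ≈ -2.6825e+7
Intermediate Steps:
m(K) = 36*K/13 (m(K) = ((12*K)*(-1/39))*(-9) = -4*K/13*(-9) = 36*K/13)
(1096 + m(-110))*((35687 + 55696) - 125887) - 1*(-481156) = (1096 + (36/13)*(-110))*((35687 + 55696) - 125887) - 1*(-481156) = (1096 - 3960/13)*(91383 - 125887) + 481156 = (10288/13)*(-34504) + 481156 = -354977152/13 + 481156 = -348722124/13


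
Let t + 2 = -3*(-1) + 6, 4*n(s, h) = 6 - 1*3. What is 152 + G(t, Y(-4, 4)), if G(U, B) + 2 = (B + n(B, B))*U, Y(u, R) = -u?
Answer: 733/4 ≈ 183.25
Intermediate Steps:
n(s, h) = 3/4 (n(s, h) = (6 - 1*3)/4 = (6 - 3)/4 = (1/4)*3 = 3/4)
t = 7 (t = -2 + (-3*(-1) + 6) = -2 + (3 + 6) = -2 + 9 = 7)
G(U, B) = -2 + U*(3/4 + B) (G(U, B) = -2 + (B + 3/4)*U = -2 + (3/4 + B)*U = -2 + U*(3/4 + B))
152 + G(t, Y(-4, 4)) = 152 + (-2 + (3/4)*7 - 1*(-4)*7) = 152 + (-2 + 21/4 + 4*7) = 152 + (-2 + 21/4 + 28) = 152 + 125/4 = 733/4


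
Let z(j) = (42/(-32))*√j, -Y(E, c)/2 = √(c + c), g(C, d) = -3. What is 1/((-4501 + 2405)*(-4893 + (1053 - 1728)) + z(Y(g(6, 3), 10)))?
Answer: 241139134915769842794496/2814221025930269591888763777873 - 12199591936*√5/2814221025930269591888763777873 - 2744*I*5^(¾)/2814221025930269591888763777873 + 54238354010537984*I*5^(¼)/2814221025930269591888763777873 ≈ 8.5686e-8 + 2.882e-14*I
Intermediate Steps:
Y(E, c) = -2*√2*√c (Y(E, c) = -2*√(c + c) = -2*√2*√c)
z(j) = -21*√j/16 (z(j) = (42*(-1/32))*√j = -21*√j/16)
1/((-4501 + 2405)*(-4893 + (1053 - 1728)) + z(Y(g(6, 3), 10))) = 1/((-4501 + 2405)*(-4893 + (1053 - 1728)) - 21*2*I*5^(¼)/16) = 1/(-2096*(-4893 - 675) - 21*2*I*5^(¼)/16) = 1/(-2096*(-5568) - 21*I*5^(¼)/8) = 1/(11670528 - 21*I*5^(¼)/8)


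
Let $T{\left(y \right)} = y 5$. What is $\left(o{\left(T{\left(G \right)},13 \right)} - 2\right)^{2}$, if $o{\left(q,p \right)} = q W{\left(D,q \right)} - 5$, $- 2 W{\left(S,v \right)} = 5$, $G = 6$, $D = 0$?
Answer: $6724$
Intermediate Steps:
$T{\left(y \right)} = 5 y$
$W{\left(S,v \right)} = - \frac{5}{2}$ ($W{\left(S,v \right)} = \left(- \frac{1}{2}\right) 5 = - \frac{5}{2}$)
$o{\left(q,p \right)} = -5 - \frac{5 q}{2}$ ($o{\left(q,p \right)} = q \left(- \frac{5}{2}\right) - 5 = - \frac{5 q}{2} - 5 = -5 - \frac{5 q}{2}$)
$\left(o{\left(T{\left(G \right)},13 \right)} - 2\right)^{2} = \left(\left(-5 - \frac{5 \cdot 5 \cdot 6}{2}\right) - 2\right)^{2} = \left(\left(-5 - 75\right) - 2\right)^{2} = \left(-80 - 2\right)^{2} = \left(-82\right)^{2} = 6724$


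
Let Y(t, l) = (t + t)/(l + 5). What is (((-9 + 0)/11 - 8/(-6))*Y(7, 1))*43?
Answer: 5117/99 ≈ 51.687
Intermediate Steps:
Y(t, l) = 2*t/(5 + l) (Y(t, l) = (2*t)/(5 + l) = 2*t/(5 + l))
(((-9 + 0)/11 - 8/(-6))*Y(7, 1))*43 = (((-9 + 0)/11 - 8/(-6))*(2*7/(5 + 1)))*43 = ((-9*1/11 - 8*(-1/6))*(2*7/6))*43 = ((-9/11 + 4/3)*(2*7*(1/6)))*43 = ((17/33)*(7/3))*43 = (119/99)*43 = 5117/99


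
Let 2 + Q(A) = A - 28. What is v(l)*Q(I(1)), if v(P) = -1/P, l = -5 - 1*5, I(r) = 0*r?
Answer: -3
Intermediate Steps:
I(r) = 0
Q(A) = -30 + A (Q(A) = -2 + (A - 28) = -2 + (-28 + A) = -30 + A)
l = -10 (l = -5 - 5 = -10)
v(l)*Q(I(1)) = (-1/(-10))*(-30 + 0) = -1*(-1/10)*(-30) = (1/10)*(-30) = -3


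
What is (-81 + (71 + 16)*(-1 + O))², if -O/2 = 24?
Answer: 18870336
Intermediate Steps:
O = -48 (O = -2*24 = -48)
(-81 + (71 + 16)*(-1 + O))² = (-81 + (71 + 16)*(-1 - 48))² = (-81 + 87*(-49))² = (-81 - 4263)² = (-4344)² = 18870336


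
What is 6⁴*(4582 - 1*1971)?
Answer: 3383856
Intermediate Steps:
6⁴*(4582 - 1*1971) = 1296*(4582 - 1971) = 1296*2611 = 3383856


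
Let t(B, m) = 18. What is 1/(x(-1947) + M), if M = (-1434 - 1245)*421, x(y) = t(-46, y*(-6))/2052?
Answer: -114/128575925 ≈ -8.8664e-7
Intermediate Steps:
x(y) = 1/114 (x(y) = 18/2052 = 18*(1/2052) = 1/114)
M = -1127859 (M = -2679*421 = -1127859)
1/(x(-1947) + M) = 1/(1/114 - 1127859) = 1/(-128575925/114) = -114/128575925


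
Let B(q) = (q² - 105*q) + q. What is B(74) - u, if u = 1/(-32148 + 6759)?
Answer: -56363579/25389 ≈ -2220.0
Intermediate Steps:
B(q) = q² - 104*q
u = -1/25389 (u = 1/(-25389) = -1/25389 ≈ -3.9387e-5)
B(74) - u = 74*(-104 + 74) - 1*(-1/25389) = 74*(-30) + 1/25389 = -2220 + 1/25389 = -56363579/25389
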